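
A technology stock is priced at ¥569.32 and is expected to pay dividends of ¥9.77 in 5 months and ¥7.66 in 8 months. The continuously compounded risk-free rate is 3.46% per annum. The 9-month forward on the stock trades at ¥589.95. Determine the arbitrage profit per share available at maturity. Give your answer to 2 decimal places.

PV(dividends) I = 9.77·e^(−0.0346·5/12) + 7.66·e^(−0.0346·8/12) = 17.1155
Fair forward F* = (S − I)·e^(rT) = (569.32 − 17.1155)·e^0.025950 = 552.2045 × 1.026290 = 566.7220
Market ¥589.95 > fair 566.7220: forward overpriced → cash-and-carry (borrow at r, buy the stock and collect the dividends, short the forward).
Profit at T = |F_mkt − F*| = |589.95 − 566.7220| = ¥23.23 per share

¥23.23 per share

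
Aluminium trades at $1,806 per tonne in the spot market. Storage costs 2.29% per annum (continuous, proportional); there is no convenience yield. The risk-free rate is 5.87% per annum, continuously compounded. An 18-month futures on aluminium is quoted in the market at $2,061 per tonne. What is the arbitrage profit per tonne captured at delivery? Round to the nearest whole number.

Fair futures: F* = S·e^(carry·T), with carry = (r + u) = 0.0587 + 0.0229 = 0.0816
F* = 1806 · e^(0.0816 × 18/12) = 1806 · e^0.122400 = 1806 × 1.130206 = $2041.1520
Market $2061 > fair $2041.1520: forward overpriced → cash-and-carry (buy spot, short the forward).
At maturity, profit = |F_mkt − F*| = |2061 − 2041.1520| = $20 per tonne

$20 per tonne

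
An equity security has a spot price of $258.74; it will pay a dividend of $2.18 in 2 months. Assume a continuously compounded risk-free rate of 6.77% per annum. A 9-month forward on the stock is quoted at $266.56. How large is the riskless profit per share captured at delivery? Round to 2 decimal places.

PV(dividends) I = 2.18·e^(−0.0677·2/12) = 2.1555
Fair forward F* = (S − I)·e^(rT) = (258.74 − 2.1555)·e^0.050775 = 256.5845 × 1.052086 = 269.9490
Market $266.56 < fair 269.9490: forward underpriced → reverse cash-and-carry (short the stock, invest proceeds at r, pay the dividends, go long the forward).
Profit at T = |F_mkt − F*| = |266.56 − 269.9490| = $3.39 per share

$3.39 per share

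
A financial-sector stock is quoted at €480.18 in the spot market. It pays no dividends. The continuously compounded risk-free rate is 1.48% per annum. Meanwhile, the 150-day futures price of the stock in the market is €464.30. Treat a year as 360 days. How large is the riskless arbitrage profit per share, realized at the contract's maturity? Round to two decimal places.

€18.85 per share

Fair futures: F* = S·e^(carry·T), with carry = r = 0.0148
F* = 480.18 · e^(0.0148 × 150/360) = 480.18 · e^0.006167 = 480.18 × 1.006186 = €483.1504
Market €464.30 < fair €483.1504: forward underpriced → reverse cash-and-carry (short spot, go long the forward).
At maturity, profit = |F_mkt − F*| = |464.30 − 483.1504| = €18.85 per share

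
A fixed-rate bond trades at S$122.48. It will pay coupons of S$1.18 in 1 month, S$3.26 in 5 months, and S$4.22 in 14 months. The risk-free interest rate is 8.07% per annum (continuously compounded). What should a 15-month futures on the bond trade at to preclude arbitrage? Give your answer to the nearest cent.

S$126.45

PV(coupons) I = 1.18·e^(−0.0807·1/12) + 3.26·e^(−0.0807·5/12) + 4.22·e^(−0.0807·14/12)
I = 1.1721 + 3.1522 + 3.8408 = 8.1651
F = (S − I)·e^(rT) = (122.48 − 8.1651) · e^(0.0807·15/12)
= 114.3149 · e^0.100875 = 114.3149 × 1.106138 = S$126.45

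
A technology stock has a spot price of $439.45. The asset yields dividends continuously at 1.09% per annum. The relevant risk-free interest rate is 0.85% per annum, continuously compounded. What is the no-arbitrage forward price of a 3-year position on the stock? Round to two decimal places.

$436.30

F = S·e^((r − q)T) = 439.45 · e^((0.0085 − 0.0109) × 3)
= 439.45 · e^-0.007200 = 439.45 × 0.992826
F = $436.30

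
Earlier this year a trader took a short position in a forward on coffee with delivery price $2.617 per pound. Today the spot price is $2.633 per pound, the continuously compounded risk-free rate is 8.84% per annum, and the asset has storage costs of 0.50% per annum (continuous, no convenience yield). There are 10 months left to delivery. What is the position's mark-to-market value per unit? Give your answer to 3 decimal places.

-$0.213 per pound

Current fair forward for the remaining 10 months: F = S·e^((r + u)·T), (r + u) = 0.0884 + 0.0050 = 0.0934
F = 2.633 · e^(0.0934 × 10/12) = 2.633 × 1.080942 = 2.8461
Value of long forward = (F − K)·e^(−rT) = (2.8461 − 2.617) · e^(−0.0884·10/12)
= 0.2291 × 0.928981 = 0.213
Short position value = −(long value) = -$0.213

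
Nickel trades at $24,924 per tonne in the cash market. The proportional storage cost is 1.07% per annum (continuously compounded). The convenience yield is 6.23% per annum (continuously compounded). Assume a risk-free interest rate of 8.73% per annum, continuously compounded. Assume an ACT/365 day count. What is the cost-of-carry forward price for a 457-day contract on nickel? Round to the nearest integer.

Net carry = r + u − y = 0.0873 + 0.0107 − 0.0623 = 0.0357
F = S·e^((r+u−y)T) = 24924 · e^(0.0357 × 457/365) = 24924 · e^0.044698
= 24924 × 1.045712 = $26,063 per tonne

$26,063 per tonne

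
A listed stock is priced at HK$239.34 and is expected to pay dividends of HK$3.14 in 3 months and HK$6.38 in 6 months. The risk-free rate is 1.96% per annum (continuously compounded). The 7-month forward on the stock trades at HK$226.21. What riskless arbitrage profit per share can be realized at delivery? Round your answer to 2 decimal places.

PV(dividends) I = 3.14·e^(−0.0196·3/12) + 6.38·e^(−0.0196·6/12) = 9.4424
Fair forward F* = (S − I)·e^(rT) = (239.34 − 9.4424)·e^0.011433 = 229.8976 × 1.011499 = 232.5412
Market HK$226.21 < fair 232.5412: forward underpriced → reverse cash-and-carry (short the stock, invest proceeds at r, pay the dividends, go long the forward).
Profit at T = |F_mkt − F*| = |226.21 − 232.5412| = HK$6.33 per share

HK$6.33 per share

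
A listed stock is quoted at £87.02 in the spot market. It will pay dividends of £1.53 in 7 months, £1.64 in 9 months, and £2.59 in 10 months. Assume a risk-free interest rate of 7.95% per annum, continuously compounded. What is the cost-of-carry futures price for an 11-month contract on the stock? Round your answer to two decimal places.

£87.76

PV(dividends) I = 1.53·e^(−0.0795·7/12) + 1.64·e^(−0.0795·9/12) + 2.59·e^(−0.0795·10/12)
I = 1.4607 + 1.5451 + 2.4240 = 5.4298
F = (S − I)·e^(rT) = (87.02 − 5.4298) · e^(0.0795·11/12)
= 81.5902 · e^0.072875 = 81.5902 × 1.075596 = £87.76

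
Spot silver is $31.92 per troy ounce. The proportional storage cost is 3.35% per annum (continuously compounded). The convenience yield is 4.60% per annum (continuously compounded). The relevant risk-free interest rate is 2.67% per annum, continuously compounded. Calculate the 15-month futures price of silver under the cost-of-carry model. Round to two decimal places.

Net carry = r + u − y = 0.0267 + 0.0335 − 0.0460 = 0.0142
F = S·e^((r+u−y)T) = 31.92 · e^(0.0142 × 15/12) = 31.92 · e^0.017750
= 31.92 × 1.017908 = $32.49 per troy ounce

$32.49 per troy ounce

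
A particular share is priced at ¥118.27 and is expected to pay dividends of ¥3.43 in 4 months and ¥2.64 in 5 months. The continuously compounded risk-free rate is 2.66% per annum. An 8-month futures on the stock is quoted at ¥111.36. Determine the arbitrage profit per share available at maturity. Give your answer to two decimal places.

PV(dividends) I = 3.43·e^(−0.0266·4/12) + 2.64·e^(−0.0266·5/12) = 6.0106
Fair futures F* = (S − I)·e^(rT) = (118.27 − 6.0106)·e^0.017733 = 112.2594 × 1.017891 = 114.2678
Market ¥111.36 < fair 114.2678: forward underpriced → reverse cash-and-carry (short the stock, invest proceeds at r, pay the dividends, go long the forward).
Profit at T = |F_mkt − F*| = |111.36 − 114.2678| = ¥2.91 per share

¥2.91 per share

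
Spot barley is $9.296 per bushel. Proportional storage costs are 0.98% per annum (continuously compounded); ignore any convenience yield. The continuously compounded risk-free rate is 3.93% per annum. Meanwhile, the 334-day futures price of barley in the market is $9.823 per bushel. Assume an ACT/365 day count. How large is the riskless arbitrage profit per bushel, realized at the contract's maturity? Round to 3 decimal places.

Fair futures: F* = S·e^(carry·T), with carry = (r + u) = 0.0393 + 0.0098 = 0.0491
F* = 9.296 · e^(0.0491 × 334/365) = 9.296 · e^0.044930 = 9.296 × 1.045955 = $9.7232
Market $9.823 > fair $9.7232: forward overpriced → cash-and-carry (buy spot, short the forward).
At maturity, profit = |F_mkt − F*| = |9.823 − 9.7232| = $0.100 per bushel

$0.100 per bushel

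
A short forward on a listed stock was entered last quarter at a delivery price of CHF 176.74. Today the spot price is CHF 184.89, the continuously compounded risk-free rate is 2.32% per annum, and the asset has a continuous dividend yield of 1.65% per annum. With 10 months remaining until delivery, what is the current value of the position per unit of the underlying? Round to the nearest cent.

Current fair forward for the remaining 10 months: F = S·e^((r − q)·T), (r − q) = 0.0232 − 0.0165 = 0.0067
F = 184.89 · e^(0.0067 × 10/12) = 184.89 × 1.005599 = 185.9252
Value of long forward = (F − K)·e^(−rT) = (185.9252 − 176.74) · e^(−0.0232·10/12)
= 9.1852 × 0.980852 = 9.01
Short position value = −(long value) = -CHF 9.01

-CHF 9.01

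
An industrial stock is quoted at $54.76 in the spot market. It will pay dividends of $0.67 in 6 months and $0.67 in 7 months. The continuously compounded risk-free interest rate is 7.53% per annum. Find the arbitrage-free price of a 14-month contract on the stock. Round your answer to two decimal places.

$58.38

PV(dividends) I = 0.67·e^(−0.0753·6/12) + 0.67·e^(−0.0753·7/12)
I = 0.6452 + 0.6412 = 1.2864
F = (S − I)·e^(rT) = (54.76 − 1.2864) · e^(0.0753·14/12)
= 53.4736 · e^0.087850 = 53.4736 × 1.091824 = $58.38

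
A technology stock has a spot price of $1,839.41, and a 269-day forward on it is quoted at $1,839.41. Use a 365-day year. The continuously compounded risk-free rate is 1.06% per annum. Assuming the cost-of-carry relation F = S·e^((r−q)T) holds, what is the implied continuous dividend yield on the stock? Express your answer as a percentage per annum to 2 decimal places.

From F = S·e^((r−q)T): (r − q) = ln(F/S)/T
ln(1839.41/1839.41) = ln(1.000000) = 0.000000
(r − q) = 0.000000 / (269/365) = 0.000000
q = r − ln(F/S)/T = 0.0106 + 0.000000 = 0.010600
q = 1.06%

1.06%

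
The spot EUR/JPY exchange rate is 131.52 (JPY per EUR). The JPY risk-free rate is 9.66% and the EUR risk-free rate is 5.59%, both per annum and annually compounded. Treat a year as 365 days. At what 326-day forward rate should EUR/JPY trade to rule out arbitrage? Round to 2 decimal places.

By covered interest parity, F = S · (1+r_JPY)^T / (1+r_EUR)^T
= 131.52 × 1.085848 / 1.049781 = 131.52 × 1.034357
F = 136.04 JPY per EUR

136.04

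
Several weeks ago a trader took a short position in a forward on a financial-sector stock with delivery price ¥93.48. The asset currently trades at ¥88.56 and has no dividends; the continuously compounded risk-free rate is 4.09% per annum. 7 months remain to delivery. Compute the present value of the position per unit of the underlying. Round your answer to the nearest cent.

Current fair forward for the remaining 7 months: F = S·e^(r·T), r = 0.0409
F = 88.56 · e^(0.0409 × 7/12) = 88.56 × 1.024145 = 90.6983
Value of long forward = (F − K)·e^(−rT) = (90.6983 − 93.48) · e^(−0.0409·7/12)
= -2.7817 × 0.976424 = -2.72
Short position value = −(long value) = ¥2.72

¥2.72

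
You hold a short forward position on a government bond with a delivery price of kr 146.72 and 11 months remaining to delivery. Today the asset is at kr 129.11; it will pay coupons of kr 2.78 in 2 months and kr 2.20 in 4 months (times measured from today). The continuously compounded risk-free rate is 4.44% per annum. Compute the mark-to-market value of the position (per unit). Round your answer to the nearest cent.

kr 16.69

PV(remaining coupons) I = 2.78·e^(−0.0444·2/12) + 2.20·e^(−0.0444·4/12) = 4.9272
Current forward F = (S − I)·e^(rT) = (129.11 − 4.9272)·e^(0.0444·11/12) = 124.1828 × 1.041540 = 129.3414
Value (long) = (F − K)·e^(−rT) = (129.3414 − 146.72) × 0.960117 = -16.6855
Short position value = −(long value) = kr 16.69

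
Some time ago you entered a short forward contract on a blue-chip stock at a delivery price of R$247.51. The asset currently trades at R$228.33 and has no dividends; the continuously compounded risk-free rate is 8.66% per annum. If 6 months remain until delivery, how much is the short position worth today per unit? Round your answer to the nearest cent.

R$8.69

Current fair forward for the remaining 6 months: F = S·e^(r·T), r = 0.0866
F = 228.33 · e^(0.0866 × 6/12) = 228.33 × 1.044251 = 238.4338
Value of long forward = (F − K)·e^(−rT) = (238.4338 − 247.51) · e^(−0.0866·6/12)
= -9.0762 × 0.957624 = -8.69
Short position value = −(long value) = R$8.69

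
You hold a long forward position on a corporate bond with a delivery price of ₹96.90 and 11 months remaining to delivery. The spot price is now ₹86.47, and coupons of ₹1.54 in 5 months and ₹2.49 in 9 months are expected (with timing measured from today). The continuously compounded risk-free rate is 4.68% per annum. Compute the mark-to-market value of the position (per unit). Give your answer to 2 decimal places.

-₹10.28

PV(remaining coupons) I = 1.54·e^(−0.0468·5/12) + 2.49·e^(−0.0468·9/12) = 3.9144
Current forward F = (S − I)·e^(rT) = (86.47 − 3.9144)·e^(0.0468·11/12) = 82.5556 × 1.043834 = 86.1743
Value (long) = (F − K)·e^(−rT) = (86.1743 − 96.90) × 0.958007 = -10.2753
Value = -₹10.28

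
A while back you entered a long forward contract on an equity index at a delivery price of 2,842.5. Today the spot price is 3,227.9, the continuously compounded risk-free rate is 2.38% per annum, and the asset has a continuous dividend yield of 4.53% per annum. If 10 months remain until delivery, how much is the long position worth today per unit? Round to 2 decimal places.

Current fair forward for the remaining 10 months: F = S·e^((r − q)·T), (r − q) = 0.0238 − 0.0453 = -0.0215
F = 3227.9 · e^(-0.0215 × 10/12) = 3227.9 × 0.98224288 = 3170.5818
Value of long forward = (F − K)·e^(−rT) = (3170.5818 − 2842.5) · e^(−0.0238·10/12)
= 328.0818 × 0.98036205 = 321.64

321.64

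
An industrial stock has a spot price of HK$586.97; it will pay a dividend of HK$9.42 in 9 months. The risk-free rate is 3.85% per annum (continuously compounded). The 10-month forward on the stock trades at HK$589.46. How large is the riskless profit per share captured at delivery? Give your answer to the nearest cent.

HK$7.20 per share

PV(dividends) I = 9.42·e^(−0.0385·9/12) = 9.1519
Fair forward F* = (S − I)·e^(rT) = (586.97 − 9.1519)·e^0.032083 = 577.8181 × 1.032603 = 596.6567
Market HK$589.46 < fair 596.6567: forward underpriced → reverse cash-and-carry (short the stock, invest proceeds at r, pay the dividends, go long the forward).
Profit at T = |F_mkt − F*| = |589.46 − 596.6567| = HK$7.20 per share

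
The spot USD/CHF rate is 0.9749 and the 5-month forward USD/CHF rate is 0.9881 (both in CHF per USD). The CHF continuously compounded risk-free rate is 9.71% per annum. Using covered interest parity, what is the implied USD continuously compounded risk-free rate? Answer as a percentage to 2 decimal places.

F = S·e^((r_CHF − r_USD)T) ⇒ r_USD = r_CHF − ln(F/S)/T
ln(0.9881/0.9749) = 0.013449; /(5/12) = 0.032278
r_USD = 0.0971 − 0.032278 = 0.064822
r_USD = 6.48%

6.48%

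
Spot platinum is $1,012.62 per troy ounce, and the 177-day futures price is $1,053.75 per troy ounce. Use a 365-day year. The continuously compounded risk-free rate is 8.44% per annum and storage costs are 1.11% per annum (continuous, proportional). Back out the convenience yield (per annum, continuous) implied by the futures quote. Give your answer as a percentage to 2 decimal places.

F = S·e^((r+u−y)T) ⇒ (r+u−y) = ln(F/S)/T
ln(1053.75/1012.62) = 0.039814; /T ⇒ 0.082102
y = r + u − ln(F/S)/T = 0.0844 + 0.0111 − 0.082102 = 0.013398
y = 1.34%

1.34%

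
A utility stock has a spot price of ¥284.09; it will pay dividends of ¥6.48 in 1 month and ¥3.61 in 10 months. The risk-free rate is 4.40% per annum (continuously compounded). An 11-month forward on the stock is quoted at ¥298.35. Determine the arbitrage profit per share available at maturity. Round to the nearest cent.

PV(dividends) I = 6.48·e^(−0.0440·1/12) + 3.61·e^(−0.0440·10/12) = 9.9363
Fair forward F* = (S − I)·e^(rT) = (284.09 − 9.9363)·e^0.040333 = 274.1537 × 1.041157 = 285.4370
Market ¥298.35 > fair 285.4370: forward overpriced → cash-and-carry (borrow at r, buy the stock and collect the dividends, short the forward).
Profit at T = |F_mkt − F*| = |298.35 − 285.4370| = ¥12.91 per share

¥12.91 per share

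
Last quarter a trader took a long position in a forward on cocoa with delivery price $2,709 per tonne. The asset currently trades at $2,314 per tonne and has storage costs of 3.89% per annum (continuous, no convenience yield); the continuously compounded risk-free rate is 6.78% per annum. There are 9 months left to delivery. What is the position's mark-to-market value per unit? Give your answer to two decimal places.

Current fair forward for the remaining 9 months: F = S·e^((r + u)·T), (r + u) = 0.0678 + 0.0389 = 0.1067
F = 2314 · e^(0.1067 × 9/12) = 2314 × 1.08331415 = 2506.7889
Value of long forward = (F − K)·e^(−rT) = (2506.7889 − 2709) · e^(−0.0678·9/12)
= -202.2111 × 0.95042122 = -192.19

-$192.19 per tonne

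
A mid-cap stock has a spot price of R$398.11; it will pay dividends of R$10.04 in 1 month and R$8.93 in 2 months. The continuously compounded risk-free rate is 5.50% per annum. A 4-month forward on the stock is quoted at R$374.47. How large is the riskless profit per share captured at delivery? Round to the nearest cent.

PV(dividends) I = 10.04·e^(−0.0550·1/12) + 8.93·e^(−0.0550·2/12) = 18.8426
Fair forward F* = (S − I)·e^(rT) = (398.11 − 18.8426)·e^0.018333 = 379.2674 × 1.018502 = 386.2846
Market R$374.47 < fair 386.2846: forward underpriced → reverse cash-and-carry (short the stock, invest proceeds at r, pay the dividends, go long the forward).
Profit at T = |F_mkt − F*| = |374.47 − 386.2846| = R$11.81 per share

R$11.81 per share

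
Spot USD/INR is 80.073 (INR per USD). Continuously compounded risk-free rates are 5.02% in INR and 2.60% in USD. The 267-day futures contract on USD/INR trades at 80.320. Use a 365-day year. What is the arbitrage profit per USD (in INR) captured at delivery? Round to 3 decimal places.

Fair futures: F* = S·e^(carry·T), with carry = (r_INR − r_USD) = 0.0502 − 0.0260 = 0.0242
F* = 80.073 · e^(0.0242 × 267/365) = 80.073 · e^0.017702 = 80.073 × 1.017860 = 81.5031
Market 80.320 < fair 81.5031: forward underpriced → reverse cash-and-carry (short spot, go long the forward).
At maturity, profit = |F_mkt − F*| = |80.320 − 81.5031| = 1.183 per USD (in INR)

1.183 per USD (in INR)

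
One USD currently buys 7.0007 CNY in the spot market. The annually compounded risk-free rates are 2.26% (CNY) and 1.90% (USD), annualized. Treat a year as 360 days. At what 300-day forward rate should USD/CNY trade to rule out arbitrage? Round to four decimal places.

7.0213

By covered interest parity, F = S · (1+r_CNY)^T / (1+r_USD)^T
= 7.0007 × 1.018798 / 1.015808 = 7.0007 × 1.002943
F = 7.0213 CNY per USD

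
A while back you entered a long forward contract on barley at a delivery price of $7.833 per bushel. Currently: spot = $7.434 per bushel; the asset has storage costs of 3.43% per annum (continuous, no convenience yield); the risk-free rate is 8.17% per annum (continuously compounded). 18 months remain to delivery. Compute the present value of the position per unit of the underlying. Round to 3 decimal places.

Current fair forward for the remaining 18 months: F = S·e^((r + u)·T), (r + u) = 0.0817 + 0.0343 = 0.1160
F = 7.434 · e^(0.1160 × 18/12) = 7.434 × 1.190056 = 8.8469
Value of long forward = (F − K)·e^(−rT) = (8.8469 − 7.833) · e^(−0.0817·18/12)
= 1.0139 × 0.884662 = 0.897

$0.897 per bushel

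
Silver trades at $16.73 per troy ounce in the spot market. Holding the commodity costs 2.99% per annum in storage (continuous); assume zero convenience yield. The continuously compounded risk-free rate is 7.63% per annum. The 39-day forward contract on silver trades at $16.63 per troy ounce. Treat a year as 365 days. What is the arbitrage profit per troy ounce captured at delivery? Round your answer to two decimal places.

$0.29 per troy ounce

Fair forward: F* = S·e^(carry·T), with carry = (r + u) = 0.0763 + 0.0299 = 0.1062
F* = 16.73 · e^(0.1062 × 39/365) = 16.73 · e^0.011347 = 16.73 × 1.011412 = $16.9209
Market $16.63 < fair $16.9209: forward underpriced → reverse cash-and-carry (short spot, go long the forward).
At maturity, profit = |F_mkt − F*| = |16.63 − 16.9209| = $0.29 per troy ounce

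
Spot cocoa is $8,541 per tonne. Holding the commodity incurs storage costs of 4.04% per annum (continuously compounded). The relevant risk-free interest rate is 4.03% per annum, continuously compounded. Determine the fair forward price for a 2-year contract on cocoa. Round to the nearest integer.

$10,037 per tonne

Net carry = r + u − y = 0.0403 + 0.0404 − 0.0000 = 0.0807
F = S·e^((r+u−y)T) = 8541 · e^(0.0807 × 2) = 8541 · e^0.161400
= 8541 × 1.175155 = $10,037 per tonne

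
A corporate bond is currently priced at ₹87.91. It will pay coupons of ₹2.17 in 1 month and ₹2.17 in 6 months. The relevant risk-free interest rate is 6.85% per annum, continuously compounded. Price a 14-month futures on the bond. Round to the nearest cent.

₹90.62

PV(coupons) I = 2.17·e^(−0.0685·1/12) + 2.17·e^(−0.0685·6/12)
I = 2.1576 + 2.0969 = 4.2545
F = (S − I)·e^(rT) = (87.91 − 4.2545) · e^(0.0685·14/12)
= 83.6555 · e^0.079917 = 83.6555 × 1.083197 = ₹90.62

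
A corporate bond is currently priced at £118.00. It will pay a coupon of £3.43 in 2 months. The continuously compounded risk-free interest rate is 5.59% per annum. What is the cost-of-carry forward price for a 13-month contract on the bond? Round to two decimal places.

PV(coupons) I = 3.43·e^(−0.0559·2/12)
I = 3.3982
F = (S − I)·e^(rT) = (118.00 − 3.3982) · e^(0.0559·13/12)
= 114.6018 · e^0.060558 = 114.6018 × 1.062429 = £121.76

£121.76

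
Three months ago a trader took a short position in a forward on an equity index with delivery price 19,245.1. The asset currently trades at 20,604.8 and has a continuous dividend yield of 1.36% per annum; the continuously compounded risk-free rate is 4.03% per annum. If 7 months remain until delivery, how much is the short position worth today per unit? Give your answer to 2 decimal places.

Current fair forward for the remaining 7 months: F = S·e^((r − q)·T), (r − q) = 0.0403 − 0.0136 = 0.0267
F = 20604.8 · e^(0.0267 × 7/12) = 20604.8 × 1.01569692 = 20928.2319
Value of long forward = (F − K)·e^(−rT) = (20928.2319 − 19245.1) · e^(−0.0403·7/12)
= 1683.1319 × 0.97676583 = 1644.03
Short position value = −(long value) = -1644.03

-1644.03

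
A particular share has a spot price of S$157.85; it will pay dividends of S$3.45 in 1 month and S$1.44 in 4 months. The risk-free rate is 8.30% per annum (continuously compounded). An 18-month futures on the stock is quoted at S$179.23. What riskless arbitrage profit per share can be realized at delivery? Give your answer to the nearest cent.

S$5.92 per share

PV(dividends) I = 3.45·e^(−0.0830·1/12) + 1.44·e^(−0.0830·4/12) = 4.8269
Fair futures F* = (S − I)·e^(rT) = (157.85 − 4.8269)·e^0.124500 = 153.0231 × 1.132582 = 173.3112
Market S$179.23 > fair 173.3112: forward overpriced → cash-and-carry (borrow at r, buy the stock and collect the dividends, short the forward).
Profit at T = |F_mkt − F*| = |179.23 − 173.3112| = S$5.92 per share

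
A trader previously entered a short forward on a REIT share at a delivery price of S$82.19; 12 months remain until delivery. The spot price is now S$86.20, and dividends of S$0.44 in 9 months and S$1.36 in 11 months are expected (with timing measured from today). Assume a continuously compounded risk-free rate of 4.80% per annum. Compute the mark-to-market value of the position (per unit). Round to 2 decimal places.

-S$6.14

PV(remaining dividends) I = 0.44·e^(−0.0480·9/12) + 1.36·e^(−0.0480·11/12) = 1.7259
Current forward F = (S − I)·e^(rT) = (86.20 − 1.7259)·e^(0.0480·12/12) = 84.4741 × 1.049171 = 88.6278
Value (long) = (F − K)·e^(−rT) = (88.6278 − 82.19) × 0.953134 = 6.1361
Short position value = −(long value) = -S$6.14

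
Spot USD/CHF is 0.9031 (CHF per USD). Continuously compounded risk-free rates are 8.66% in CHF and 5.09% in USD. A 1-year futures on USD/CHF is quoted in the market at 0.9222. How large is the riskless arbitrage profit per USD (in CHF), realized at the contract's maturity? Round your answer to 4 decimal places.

0.0137 per USD (in CHF)

Fair futures: F* = S·e^(carry·T), with carry = (r_CHF − r_USD) = 0.0866 − 0.0509 = 0.0357
F* = 0.9031 · e^(0.0357 × 1) = 0.9031 · e^0.035700 = 0.9031 × 1.036345 = 0.9359
Market 0.9222 < fair 0.9359: forward underpriced → reverse cash-and-carry (short spot, go long the forward).
At maturity, profit = |F_mkt − F*| = |0.9222 − 0.9359| = 0.0137 per USD (in CHF)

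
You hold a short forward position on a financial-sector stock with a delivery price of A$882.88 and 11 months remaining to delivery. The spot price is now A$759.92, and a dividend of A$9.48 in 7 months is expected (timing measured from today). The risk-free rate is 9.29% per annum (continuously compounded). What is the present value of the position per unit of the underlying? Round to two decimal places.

A$59.87

PV(remaining dividends) I = 9.48·e^(−0.0929·7/12) = 8.9799
Current forward F = (S − I)·e^(rT) = (759.92 − 8.9799)·e^(0.0929·11/12) = 750.9401 × 1.088889 = 817.6904
Value (long) = (F − K)·e^(−rT) = (817.6904 − 882.88) × 0.918367 = -59.8680
Short position value = −(long value) = A$59.87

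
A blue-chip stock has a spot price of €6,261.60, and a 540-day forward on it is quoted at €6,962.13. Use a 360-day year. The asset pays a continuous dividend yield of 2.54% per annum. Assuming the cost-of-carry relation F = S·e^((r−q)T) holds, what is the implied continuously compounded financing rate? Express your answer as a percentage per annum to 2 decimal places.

From F = S·e^((r−q)T): (r − q) = ln(F/S)/T
ln(6962.13/6261.60) = ln(1.111877) = 0.106050
(r − q) = 0.106050 / (540/360) = 0.070700
r = ln(F/S)/T + q = 0.070700 + 0.0254 = 0.096100
r = 9.61%

9.61%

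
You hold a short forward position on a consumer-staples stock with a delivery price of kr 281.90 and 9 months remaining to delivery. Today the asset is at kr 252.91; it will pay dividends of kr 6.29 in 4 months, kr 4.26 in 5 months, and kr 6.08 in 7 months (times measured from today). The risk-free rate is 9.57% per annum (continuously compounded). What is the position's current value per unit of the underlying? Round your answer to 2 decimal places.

kr 25.40

PV(remaining dividends) I = 6.29·e^(−0.0957·4/12) + 4.26·e^(−0.0957·5/12) + 6.08·e^(−0.0957·7/12) = 15.9359
Current forward F = (S − I)·e^(rT) = (252.91 − 15.9359)·e^(0.0957·9/12) = 236.9741 × 1.074414 = 254.6083
Value (long) = (F − K)·e^(−rT) = (254.6083 − 281.90) × 0.930740 = -25.4015
Short position value = −(long value) = kr 25.40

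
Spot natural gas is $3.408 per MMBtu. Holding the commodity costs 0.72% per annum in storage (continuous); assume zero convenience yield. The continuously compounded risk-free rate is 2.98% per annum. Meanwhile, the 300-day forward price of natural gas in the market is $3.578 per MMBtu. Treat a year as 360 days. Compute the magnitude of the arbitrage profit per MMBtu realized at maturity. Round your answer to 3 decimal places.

Fair forward: F* = S·e^(carry·T), with carry = (r + u) = 0.0298 + 0.0072 = 0.0370
F* = 3.408 · e^(0.0370 × 300/360) = 3.408 · e^0.030833 = 3.408 × 1.031313 = $3.5147
Market $3.578 > fair $3.5147: forward overpriced → cash-and-carry (buy spot, short the forward).
At maturity, profit = |F_mkt − F*| = |3.578 − 3.5147| = $0.063 per MMBtu

$0.063 per MMBtu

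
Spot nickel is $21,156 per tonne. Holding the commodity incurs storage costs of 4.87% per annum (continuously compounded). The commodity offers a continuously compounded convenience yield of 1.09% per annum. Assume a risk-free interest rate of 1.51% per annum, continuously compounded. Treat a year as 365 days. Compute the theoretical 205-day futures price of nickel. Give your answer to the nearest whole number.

$21,794 per tonne

Net carry = r + u − y = 0.0151 + 0.0487 − 0.0109 = 0.0529
F = S·e^((r+u−y)T) = 21156 · e^(0.0529 × 205/365) = 21156 · e^0.029711
= 21156 × 1.030157 = $21,794 per tonne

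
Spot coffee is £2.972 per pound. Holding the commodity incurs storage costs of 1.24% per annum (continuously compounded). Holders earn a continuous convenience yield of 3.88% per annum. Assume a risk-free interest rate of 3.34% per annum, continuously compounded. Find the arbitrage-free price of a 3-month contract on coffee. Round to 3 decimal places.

Net carry = r + u − y = 0.0334 + 0.0124 − 0.0388 = 0.0070
F = S·e^((r+u−y)T) = 2.972 · e^(0.0070 × 3/12) = 2.972 · e^0.001750
= 2.972 × 1.001752 = £2.977 per pound

£2.977 per pound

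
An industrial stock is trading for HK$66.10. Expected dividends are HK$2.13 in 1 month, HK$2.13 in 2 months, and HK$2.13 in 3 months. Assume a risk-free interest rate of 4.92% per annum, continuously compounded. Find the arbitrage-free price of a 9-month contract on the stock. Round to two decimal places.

PV(dividends) I = 2.13·e^(−0.0492·1/12) + 2.13·e^(−0.0492·2/12) + 2.13·e^(−0.0492·3/12)
I = 2.1213 + 2.1126 + 2.1040 = 6.3379
F = (S − I)·e^(rT) = (66.10 − 6.3379) · e^(0.0492·9/12)
= 59.7621 · e^0.036900 = 59.7621 × 1.037589 = HK$62.01

HK$62.01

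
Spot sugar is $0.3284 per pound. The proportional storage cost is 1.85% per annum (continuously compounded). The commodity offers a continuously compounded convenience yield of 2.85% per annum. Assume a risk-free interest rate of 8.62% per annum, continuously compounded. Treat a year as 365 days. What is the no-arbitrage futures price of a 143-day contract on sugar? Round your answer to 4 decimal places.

Net carry = r + u − y = 0.0862 + 0.0185 − 0.0285 = 0.0762
F = S·e^((r+u−y)T) = 0.3284 · e^(0.0762 × 143/365) = 0.3284 · e^0.029854
= 0.3284 × 1.030304 = $0.3384 per pound

$0.3384 per pound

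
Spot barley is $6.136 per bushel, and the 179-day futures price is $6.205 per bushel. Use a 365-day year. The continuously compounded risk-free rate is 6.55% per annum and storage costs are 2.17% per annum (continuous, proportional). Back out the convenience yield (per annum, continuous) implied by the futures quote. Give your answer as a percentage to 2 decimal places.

6.44%

F = S·e^((r+u−y)T) ⇒ (r+u−y) = ln(F/S)/T
ln(6.205/6.136) = 0.011182; /T ⇒ 0.022801
y = r + u − ln(F/S)/T = 0.0655 + 0.0217 − 0.022801 = 0.064399
y = 6.44%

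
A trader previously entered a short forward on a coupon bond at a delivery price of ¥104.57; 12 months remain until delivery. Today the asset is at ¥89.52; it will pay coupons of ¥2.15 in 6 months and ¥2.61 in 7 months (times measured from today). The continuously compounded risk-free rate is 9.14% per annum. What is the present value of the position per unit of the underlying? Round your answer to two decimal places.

PV(remaining coupons) I = 2.15·e^(−0.0914·6/12) + 2.61·e^(−0.0914·7/12) = 4.5284
Current forward F = (S − I)·e^(rT) = (89.52 − 4.5284)·e^(0.0914·12/12) = 84.9916 × 1.095707 = 93.1259
Value (long) = (F − K)·e^(−rT) = (93.1259 − 104.57) × 0.912653 = -10.4445
Short position value = −(long value) = ¥10.44

¥10.44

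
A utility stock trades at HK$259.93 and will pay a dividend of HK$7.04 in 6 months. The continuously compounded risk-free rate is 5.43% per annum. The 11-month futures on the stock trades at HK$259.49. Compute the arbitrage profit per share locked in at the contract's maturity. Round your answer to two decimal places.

HK$6.50 per share

PV(dividends) I = 7.04·e^(−0.0543·6/12) = 6.8514
Fair futures F* = (S − I)·e^(rT) = (259.93 − 6.8514)·e^0.049775 = 253.0786 × 1.051035 = 265.9945
Market HK$259.49 < fair 265.9945: forward underpriced → reverse cash-and-carry (short the stock, invest proceeds at r, pay the dividends, go long the forward).
Profit at T = |F_mkt − F*| = |259.49 − 265.9945| = HK$6.50 per share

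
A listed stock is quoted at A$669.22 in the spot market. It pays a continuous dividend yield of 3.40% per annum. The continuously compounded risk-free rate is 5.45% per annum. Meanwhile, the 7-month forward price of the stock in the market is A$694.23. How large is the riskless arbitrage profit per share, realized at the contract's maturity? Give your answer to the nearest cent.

A$16.96 per share

Fair forward: F* = S·e^(carry·T), with carry = (r − q) = 0.0545 − 0.0340 = 0.0205
F* = 669.22 · e^(0.0205 × 7/12) = 669.22 · e^0.011958 = 669.22 × 1.012030 = A$677.2707
Market A$694.23 > fair A$677.2707: forward overpriced → cash-and-carry (buy spot, short the forward).
At maturity, profit = |F_mkt − F*| = |694.23 − 677.2707| = A$16.96 per share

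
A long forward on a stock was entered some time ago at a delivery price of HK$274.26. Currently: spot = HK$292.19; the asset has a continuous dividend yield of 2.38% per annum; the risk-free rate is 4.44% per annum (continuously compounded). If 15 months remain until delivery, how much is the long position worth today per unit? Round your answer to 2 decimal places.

HK$24.17

Current fair forward for the remaining 15 months: F = S·e^((r − q)·T), (r − q) = 0.0444 − 0.0238 = 0.0206
F = 292.19 · e^(0.0206 × 15/12) = 292.19 × 1.026084 = 299.8115
Value of long forward = (F − K)·e^(−rT) = (299.8115 − 274.26) · e^(−0.0444·15/12)
= 25.5515 × 0.946012 = 24.17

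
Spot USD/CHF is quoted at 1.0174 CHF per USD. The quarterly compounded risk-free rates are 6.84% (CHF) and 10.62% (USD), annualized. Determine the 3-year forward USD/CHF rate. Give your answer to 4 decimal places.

0.9105

By covered interest parity, F = S · (1+r_CHF/4)^(4T) / (1+r_USD/4)^(4T)
= 1.0174 × 1.225643 / 1.369498 = 1.0174 × 0.894958
F = 0.9105 CHF per USD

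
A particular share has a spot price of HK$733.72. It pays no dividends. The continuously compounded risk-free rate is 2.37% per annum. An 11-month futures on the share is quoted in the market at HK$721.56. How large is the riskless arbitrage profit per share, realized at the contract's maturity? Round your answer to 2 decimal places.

HK$28.27 per share

Fair futures: F* = S·e^(carry·T), with carry = r = 0.0237
F* = 733.72 · e^(0.0237 × 11/12) = 733.72 · e^0.021725 = 733.72 × 1.021963 = HK$749.8347
Market HK$721.56 < fair HK$749.8347: forward underpriced → reverse cash-and-carry (short spot, go long the forward).
At maturity, profit = |F_mkt − F*| = |721.56 − 749.8347| = HK$28.27 per share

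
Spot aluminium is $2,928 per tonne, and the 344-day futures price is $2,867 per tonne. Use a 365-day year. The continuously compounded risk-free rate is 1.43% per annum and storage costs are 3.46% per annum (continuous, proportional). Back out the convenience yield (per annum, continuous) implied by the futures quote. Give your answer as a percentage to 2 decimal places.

F = S·e^((r+u−y)T) ⇒ (r+u−y) = ln(F/S)/T
ln(2867/2928) = -0.021053; /T ⇒ -0.022338
y = r + u − ln(F/S)/T = 0.0143 + 0.0346 + 0.022338 = 0.071238
y = 7.12%

7.12%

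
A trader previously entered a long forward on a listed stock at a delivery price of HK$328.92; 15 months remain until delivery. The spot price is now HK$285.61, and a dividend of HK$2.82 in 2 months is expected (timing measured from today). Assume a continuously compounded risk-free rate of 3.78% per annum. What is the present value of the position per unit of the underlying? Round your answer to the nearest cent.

-HK$30.93

PV(remaining dividends) I = 2.82·e^(−0.0378·2/12) = 2.8023
Current forward F = (S − I)·e^(rT) = (285.61 − 2.8023)·e^(0.0378·15/12) = 282.8077 × 1.048384 = 296.4911
Value (long) = (F − K)·e^(−rT) = (296.4911 − 328.92) × 0.953849 = -30.9323
Value = -HK$30.93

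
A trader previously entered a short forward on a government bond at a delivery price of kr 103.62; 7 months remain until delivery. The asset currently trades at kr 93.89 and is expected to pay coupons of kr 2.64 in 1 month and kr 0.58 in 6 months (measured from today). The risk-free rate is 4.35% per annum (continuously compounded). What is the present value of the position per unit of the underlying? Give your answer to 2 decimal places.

PV(remaining coupons) I = 2.64·e^(−0.0435·1/12) + 0.58·e^(−0.0435·6/12) = 3.1980
Current forward F = (S − I)·e^(rT) = (93.89 − 3.1980)·e^(0.0435·7/12) = 90.6920 × 1.025700 = 93.0228
Value (long) = (F − K)·e^(−rT) = (93.0228 − 103.62) × 0.974944 = -10.3317
Short position value = −(long value) = kr 10.33

kr 10.33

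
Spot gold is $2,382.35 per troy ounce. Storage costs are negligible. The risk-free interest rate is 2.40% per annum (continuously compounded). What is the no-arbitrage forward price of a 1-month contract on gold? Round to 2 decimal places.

$2,387.12 per troy ounce

F = S·e^(rT) = 2382.35 · e^(0.0240 × 1/12) = 2382.35 · e^0.00200000
= 2382.35 × 1.00200200 = $2,387.12 per troy ounce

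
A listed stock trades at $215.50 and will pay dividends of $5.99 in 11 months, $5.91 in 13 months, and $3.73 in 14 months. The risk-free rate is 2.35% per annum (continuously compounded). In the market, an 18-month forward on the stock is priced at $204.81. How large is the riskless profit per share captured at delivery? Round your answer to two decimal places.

PV(dividends) I = 5.99·e^(−0.0235·11/12) + 5.91·e^(−0.0235·13/12) + 3.73·e^(−0.0235·14/12) = 15.2529
Fair forward F* = (S − I)·e^(rT) = (215.50 − 15.2529)·e^0.035250 = 200.2471 × 1.035879 = 207.4318
Market $204.81 < fair 207.4318: forward underpriced → reverse cash-and-carry (short the stock, invest proceeds at r, pay the dividends, go long the forward).
Profit at T = |F_mkt − F*| = |204.81 − 207.4318| = $2.62 per share

$2.62 per share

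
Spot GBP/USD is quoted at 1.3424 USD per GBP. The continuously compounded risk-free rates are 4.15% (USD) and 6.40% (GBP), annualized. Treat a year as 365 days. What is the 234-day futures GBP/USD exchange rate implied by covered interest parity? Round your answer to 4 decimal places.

F = S·e^((r_USD − r_GBP)T) = 1.3424 · e^((0.0415 − 0.0640) × 234/365)
= 1.3424 · e^-0.014425 = 1.3424 × 0.985679
F = 1.3232 USD per GBP

1.3232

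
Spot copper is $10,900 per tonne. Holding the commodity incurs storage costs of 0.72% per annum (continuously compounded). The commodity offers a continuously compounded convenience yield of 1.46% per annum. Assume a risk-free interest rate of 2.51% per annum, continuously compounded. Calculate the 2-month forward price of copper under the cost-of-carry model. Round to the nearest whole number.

Net carry = r + u − y = 0.0251 + 0.0072 − 0.0146 = 0.0177
F = S·e^((r+u−y)T) = 10900 · e^(0.0177 × 2/12) = 10900 · e^0.002950
= 10900 × 1.002954 = $10,932 per tonne

$10,932 per tonne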